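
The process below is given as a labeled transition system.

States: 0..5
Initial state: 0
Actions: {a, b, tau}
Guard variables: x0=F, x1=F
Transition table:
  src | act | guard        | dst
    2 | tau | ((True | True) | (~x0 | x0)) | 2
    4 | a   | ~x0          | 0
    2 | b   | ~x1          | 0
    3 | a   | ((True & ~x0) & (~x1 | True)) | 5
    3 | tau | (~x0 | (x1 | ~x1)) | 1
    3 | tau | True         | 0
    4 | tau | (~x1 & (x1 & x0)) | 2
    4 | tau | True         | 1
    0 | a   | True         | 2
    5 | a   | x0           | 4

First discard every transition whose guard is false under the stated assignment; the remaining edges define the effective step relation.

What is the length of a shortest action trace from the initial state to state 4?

Answer: UNREACHABLE

Analysis:
BFS to 4:
  Layer 0: {0}
  Layer 1: {2}
4 never appears.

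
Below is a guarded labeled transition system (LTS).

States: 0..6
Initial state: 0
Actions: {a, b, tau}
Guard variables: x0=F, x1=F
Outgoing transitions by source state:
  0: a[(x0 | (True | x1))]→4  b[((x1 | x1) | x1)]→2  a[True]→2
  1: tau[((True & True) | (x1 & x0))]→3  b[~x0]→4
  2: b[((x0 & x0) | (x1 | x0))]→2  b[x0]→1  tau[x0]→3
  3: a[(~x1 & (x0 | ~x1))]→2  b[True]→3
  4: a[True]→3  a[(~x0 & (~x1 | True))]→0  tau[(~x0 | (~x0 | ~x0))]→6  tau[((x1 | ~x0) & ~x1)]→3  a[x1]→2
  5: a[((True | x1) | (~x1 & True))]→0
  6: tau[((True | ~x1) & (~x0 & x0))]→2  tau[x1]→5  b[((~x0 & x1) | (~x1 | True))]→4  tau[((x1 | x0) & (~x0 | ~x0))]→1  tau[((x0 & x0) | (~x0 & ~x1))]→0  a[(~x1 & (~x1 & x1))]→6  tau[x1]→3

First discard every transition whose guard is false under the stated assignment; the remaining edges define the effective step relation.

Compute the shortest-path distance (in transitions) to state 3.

Layered search for 3:
  L0 = {0}
  L1 = {2,4}
  L2 = {3,6}
depth(3)=2, e.g. a·a

Answer: 2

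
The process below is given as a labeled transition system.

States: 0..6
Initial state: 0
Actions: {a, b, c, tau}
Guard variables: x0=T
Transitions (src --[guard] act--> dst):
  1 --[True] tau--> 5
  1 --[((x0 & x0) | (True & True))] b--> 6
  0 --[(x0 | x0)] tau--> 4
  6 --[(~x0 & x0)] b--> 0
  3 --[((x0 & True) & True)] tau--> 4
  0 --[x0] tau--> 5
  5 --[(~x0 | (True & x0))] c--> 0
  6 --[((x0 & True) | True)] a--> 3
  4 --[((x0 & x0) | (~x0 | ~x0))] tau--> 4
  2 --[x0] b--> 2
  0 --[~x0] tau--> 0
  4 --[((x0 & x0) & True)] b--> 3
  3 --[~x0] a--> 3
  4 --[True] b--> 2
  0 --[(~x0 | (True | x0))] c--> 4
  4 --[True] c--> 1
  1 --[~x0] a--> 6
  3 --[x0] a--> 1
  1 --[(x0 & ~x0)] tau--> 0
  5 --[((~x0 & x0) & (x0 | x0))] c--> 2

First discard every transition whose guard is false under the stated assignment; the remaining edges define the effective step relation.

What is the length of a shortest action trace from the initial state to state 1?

Layered search for 1:
  depth 0: {0}
  depth 1: {4,5}
  depth 2: {1,2,3}
first hit 1 at d=2 via c·c

Answer: 2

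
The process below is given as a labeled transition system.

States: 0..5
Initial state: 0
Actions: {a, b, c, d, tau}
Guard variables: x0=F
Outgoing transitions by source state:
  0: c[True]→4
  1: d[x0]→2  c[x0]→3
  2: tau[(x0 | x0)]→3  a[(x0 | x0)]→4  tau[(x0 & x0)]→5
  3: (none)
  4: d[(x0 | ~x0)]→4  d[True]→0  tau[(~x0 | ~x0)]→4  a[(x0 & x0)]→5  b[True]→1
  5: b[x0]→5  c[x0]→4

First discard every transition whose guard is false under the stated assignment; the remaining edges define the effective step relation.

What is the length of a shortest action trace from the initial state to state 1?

Layered search for 1:
  L0 = {0}
  L1 = {4}
  L2 = {1}
first hit 1 at d=2 via c·b

Answer: 2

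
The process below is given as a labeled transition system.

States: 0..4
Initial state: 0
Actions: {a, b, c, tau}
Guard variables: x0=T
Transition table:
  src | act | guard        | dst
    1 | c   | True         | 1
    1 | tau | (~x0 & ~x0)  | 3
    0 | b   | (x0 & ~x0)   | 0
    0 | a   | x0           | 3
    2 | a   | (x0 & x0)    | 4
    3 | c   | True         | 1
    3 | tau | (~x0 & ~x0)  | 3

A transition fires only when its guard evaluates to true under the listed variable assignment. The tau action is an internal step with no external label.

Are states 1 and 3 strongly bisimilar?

Answer: BISIMILAR

Analysis:
Bisimulation quotient by refinement:
  round 0: {{0,1,2,3,4}}
  round 1: {{0,2},{1,3},{4}}
  round 2: {{0},{1,3},{2},{4}}
stable after 3 split(s): 4 block(s)
1∈{1,3}, 3∈{1,3}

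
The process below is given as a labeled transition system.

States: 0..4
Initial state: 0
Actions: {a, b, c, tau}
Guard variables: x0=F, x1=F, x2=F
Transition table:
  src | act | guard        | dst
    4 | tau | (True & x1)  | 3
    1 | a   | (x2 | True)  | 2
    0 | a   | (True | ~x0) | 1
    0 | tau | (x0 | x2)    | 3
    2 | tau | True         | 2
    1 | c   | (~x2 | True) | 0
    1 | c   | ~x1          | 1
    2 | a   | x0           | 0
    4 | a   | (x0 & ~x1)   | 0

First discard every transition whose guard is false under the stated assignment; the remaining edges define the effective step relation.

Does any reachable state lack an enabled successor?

Reach set: {0,1,2}
  0: a→1  [1 out]
  1: a→2  c→0  c→1  [3 out]
  2: tau→2  [1 out]

Answer: DEADLOCK-FREE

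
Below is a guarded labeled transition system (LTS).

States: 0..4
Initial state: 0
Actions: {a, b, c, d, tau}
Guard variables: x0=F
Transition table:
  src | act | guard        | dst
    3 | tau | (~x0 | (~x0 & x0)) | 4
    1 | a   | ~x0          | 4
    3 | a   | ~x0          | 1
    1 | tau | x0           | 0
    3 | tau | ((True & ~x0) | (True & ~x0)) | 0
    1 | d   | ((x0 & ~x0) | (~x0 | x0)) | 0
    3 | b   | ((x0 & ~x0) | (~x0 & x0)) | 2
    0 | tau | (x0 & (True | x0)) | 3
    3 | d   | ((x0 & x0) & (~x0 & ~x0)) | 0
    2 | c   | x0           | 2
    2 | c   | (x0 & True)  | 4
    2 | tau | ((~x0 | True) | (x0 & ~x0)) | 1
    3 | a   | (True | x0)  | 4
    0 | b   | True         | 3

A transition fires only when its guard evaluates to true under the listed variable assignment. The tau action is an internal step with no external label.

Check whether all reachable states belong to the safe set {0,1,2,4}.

Allowed set {0,1,2,4}
R = {0,1,3,4}
  0: safe
  1: safe
  3: ✗ unsafe
  4: safe
reach 3 via b — violates

Answer: INVARIANT VIOLATED at state 3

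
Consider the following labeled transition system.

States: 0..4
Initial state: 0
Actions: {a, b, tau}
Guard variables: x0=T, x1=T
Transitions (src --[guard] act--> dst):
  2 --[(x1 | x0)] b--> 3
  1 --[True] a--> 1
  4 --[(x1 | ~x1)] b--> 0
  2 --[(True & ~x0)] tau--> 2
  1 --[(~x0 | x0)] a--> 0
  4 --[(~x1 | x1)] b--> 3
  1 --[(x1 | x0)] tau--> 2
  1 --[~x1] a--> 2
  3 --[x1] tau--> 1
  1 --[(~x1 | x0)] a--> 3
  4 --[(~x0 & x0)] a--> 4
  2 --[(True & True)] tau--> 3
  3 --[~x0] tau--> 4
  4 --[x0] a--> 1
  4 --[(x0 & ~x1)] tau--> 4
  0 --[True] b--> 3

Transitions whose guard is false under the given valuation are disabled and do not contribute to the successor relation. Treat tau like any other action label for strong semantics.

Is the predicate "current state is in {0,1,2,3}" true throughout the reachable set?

Allowed set {0,1,2,3}
R = {0,1,2,3}
  0: ok
  1: ok
  2: ok
  3: ok

Answer: INVARIANT HOLDS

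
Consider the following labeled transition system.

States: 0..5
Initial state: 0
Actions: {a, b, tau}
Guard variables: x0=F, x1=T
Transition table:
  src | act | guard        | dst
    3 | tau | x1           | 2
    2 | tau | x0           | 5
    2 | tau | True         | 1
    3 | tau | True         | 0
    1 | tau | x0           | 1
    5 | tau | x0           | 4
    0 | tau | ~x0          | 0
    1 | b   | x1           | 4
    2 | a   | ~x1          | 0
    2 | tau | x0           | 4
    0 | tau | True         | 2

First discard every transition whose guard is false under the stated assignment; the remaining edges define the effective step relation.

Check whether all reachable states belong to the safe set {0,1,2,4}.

Answer: INVARIANT HOLDS

Working:
Inv-set: {0,1,2,4}
Reachable = {0,1,2,4}
  0: ok
  1: ok
  2: ok
  4: ok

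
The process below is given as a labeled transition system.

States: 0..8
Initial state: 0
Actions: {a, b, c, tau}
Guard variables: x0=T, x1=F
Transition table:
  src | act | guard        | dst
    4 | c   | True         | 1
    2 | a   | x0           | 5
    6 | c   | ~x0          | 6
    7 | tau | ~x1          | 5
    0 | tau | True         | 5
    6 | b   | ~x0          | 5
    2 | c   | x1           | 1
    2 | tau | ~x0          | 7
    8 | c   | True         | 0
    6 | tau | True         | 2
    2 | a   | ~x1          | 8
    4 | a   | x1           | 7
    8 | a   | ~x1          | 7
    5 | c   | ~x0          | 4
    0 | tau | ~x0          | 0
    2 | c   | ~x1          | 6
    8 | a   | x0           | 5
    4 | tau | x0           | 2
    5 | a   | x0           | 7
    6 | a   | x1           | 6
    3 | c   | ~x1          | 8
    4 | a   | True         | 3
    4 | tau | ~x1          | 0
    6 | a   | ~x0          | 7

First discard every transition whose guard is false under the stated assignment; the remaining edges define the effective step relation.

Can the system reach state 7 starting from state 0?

After dropping false guards: 15 live edges.
depth 0: {0}
depth 1: {5}  total {0,5}
depth 2: {7}  total {0,5,7}
R = {0,5,7}
trace reaching 7: tau·a

Answer: REACHABLE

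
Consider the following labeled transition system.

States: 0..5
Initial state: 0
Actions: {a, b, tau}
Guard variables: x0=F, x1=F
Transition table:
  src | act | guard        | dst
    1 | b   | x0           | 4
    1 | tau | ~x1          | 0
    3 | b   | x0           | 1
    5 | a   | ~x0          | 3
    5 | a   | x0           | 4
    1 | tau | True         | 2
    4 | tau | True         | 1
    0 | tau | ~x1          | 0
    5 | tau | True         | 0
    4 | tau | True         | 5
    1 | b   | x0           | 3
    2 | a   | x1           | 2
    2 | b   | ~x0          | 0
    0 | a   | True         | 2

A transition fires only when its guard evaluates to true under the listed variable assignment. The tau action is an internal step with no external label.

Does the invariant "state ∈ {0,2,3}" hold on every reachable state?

Inv-set: {0,2,3}
Reachable = {0,2}
  0: ok
  2: ok

Answer: INVARIANT HOLDS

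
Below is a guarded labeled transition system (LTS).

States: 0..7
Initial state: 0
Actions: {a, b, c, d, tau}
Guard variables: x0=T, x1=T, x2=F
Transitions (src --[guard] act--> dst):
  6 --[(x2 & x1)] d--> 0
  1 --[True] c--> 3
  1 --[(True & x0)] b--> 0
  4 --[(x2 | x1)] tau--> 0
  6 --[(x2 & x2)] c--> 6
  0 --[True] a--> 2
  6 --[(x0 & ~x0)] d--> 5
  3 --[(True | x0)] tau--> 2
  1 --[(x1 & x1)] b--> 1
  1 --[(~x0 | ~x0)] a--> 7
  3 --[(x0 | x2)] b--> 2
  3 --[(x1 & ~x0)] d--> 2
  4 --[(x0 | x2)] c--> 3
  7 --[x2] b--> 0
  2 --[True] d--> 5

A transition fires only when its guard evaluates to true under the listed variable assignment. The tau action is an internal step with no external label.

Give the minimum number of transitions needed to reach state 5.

BFS to 5:
  depth 0: {0}
  depth 1: {2}
  depth 2: {5}
5 enters at depth 2; path a·d

Answer: 2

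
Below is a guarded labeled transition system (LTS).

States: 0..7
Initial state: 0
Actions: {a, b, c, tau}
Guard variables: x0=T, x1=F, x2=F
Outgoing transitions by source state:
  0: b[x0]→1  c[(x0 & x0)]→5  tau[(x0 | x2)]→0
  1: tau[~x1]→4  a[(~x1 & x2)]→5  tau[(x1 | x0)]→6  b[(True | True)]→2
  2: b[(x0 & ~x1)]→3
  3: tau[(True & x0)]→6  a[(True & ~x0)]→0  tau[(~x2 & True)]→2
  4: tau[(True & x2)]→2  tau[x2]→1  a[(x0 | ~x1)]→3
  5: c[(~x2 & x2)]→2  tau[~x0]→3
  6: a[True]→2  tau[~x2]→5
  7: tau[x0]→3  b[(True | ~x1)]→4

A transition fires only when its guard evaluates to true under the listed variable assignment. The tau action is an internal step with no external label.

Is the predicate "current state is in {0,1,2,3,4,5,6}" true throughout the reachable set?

Inv-set: {0,1,2,3,4,5,6}
R = {0,1,2,3,4,5,6}
  0: safe
  1: safe
  2: safe
  3: safe
  4: safe
  5: safe
  6: safe

Answer: INVARIANT HOLDS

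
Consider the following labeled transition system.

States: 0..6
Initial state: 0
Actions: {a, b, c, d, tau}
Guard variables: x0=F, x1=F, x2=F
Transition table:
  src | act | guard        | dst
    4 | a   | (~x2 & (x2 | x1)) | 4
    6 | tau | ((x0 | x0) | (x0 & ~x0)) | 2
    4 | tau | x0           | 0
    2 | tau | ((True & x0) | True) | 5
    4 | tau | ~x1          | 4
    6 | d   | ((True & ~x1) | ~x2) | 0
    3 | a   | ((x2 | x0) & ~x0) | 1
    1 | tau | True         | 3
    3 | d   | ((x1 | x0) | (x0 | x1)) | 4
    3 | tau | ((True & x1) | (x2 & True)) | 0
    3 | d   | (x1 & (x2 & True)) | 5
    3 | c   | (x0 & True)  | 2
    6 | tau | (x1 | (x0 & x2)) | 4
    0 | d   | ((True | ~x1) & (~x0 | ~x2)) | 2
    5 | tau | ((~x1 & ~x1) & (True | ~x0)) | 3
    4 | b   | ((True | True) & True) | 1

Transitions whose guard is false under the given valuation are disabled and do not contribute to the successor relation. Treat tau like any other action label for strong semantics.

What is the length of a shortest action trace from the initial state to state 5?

Answer: 2

Analysis:
BFS to 5:
  depth 0: {0}
  depth 1: {2}
  depth 2: {5}
first hit 5 at d=2 via d·tau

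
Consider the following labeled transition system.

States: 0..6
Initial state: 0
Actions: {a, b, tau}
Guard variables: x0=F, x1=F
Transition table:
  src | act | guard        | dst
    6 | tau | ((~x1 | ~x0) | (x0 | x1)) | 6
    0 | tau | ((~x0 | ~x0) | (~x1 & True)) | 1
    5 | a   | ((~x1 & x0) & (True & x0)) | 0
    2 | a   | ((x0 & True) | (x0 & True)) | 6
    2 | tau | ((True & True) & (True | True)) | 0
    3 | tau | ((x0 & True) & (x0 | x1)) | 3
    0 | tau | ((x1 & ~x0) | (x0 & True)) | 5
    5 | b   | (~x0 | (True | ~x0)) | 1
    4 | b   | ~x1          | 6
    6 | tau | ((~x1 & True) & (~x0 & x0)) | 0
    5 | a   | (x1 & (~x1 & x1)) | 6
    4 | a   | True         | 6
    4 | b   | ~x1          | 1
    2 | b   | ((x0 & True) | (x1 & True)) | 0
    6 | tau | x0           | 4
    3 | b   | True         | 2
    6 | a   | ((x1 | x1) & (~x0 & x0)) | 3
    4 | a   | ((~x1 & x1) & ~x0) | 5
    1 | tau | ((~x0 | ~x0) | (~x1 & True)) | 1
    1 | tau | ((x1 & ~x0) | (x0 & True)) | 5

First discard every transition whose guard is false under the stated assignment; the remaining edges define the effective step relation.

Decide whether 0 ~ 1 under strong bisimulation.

Refine partition for ~:
  P[0] = {{0,1,2,3,4,5,6}}
  P[1] = {{0,1,2,6},{3,5},{4}}
stable after 2 split(s): 3 block(s)
[0]={0,1,2,6}  [1]={0,1,2,6}

Answer: BISIMILAR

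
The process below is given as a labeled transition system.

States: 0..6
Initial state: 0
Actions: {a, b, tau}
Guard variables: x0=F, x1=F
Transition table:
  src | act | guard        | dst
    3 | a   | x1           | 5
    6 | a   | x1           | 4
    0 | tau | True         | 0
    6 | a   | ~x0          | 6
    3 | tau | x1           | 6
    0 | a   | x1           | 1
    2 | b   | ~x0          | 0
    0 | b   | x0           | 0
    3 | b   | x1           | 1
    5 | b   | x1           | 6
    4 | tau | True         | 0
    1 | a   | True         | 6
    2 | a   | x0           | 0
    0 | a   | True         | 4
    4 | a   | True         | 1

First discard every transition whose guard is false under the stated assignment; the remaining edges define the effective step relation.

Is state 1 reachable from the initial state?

After dropping false guards: 7 live edges.
Layer 0: {0}
Layer 1: {4}  now seen {0,4}
Layer 2: {1}  now seen {0,1,4}
Layer 3: {6}  now seen {0,1,4,6}
Reach set: {0,1,4,6}
trace reaching 1: a·a

Answer: REACHABLE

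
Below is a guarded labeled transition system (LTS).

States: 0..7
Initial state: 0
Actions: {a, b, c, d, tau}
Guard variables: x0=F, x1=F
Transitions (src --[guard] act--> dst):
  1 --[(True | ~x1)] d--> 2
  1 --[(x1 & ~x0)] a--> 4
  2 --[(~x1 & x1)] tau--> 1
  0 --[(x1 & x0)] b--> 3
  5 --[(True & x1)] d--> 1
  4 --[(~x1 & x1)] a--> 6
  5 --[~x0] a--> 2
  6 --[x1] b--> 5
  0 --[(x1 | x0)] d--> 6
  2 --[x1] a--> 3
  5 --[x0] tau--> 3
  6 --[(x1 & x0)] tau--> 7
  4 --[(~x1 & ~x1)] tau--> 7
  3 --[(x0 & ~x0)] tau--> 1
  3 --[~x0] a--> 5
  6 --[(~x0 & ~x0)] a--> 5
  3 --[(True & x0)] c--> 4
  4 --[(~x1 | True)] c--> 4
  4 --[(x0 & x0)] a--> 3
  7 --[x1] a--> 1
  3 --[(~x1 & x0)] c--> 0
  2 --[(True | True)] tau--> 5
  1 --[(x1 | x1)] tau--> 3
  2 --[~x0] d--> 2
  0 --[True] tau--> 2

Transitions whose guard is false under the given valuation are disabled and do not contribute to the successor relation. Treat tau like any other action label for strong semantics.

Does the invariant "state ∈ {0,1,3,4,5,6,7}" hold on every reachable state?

Answer: INVARIANT VIOLATED at state 2

Working:
Safe = {0,1,3,4,5,6,7}
Reach set: {0,2,5}
  0: safe
  2: outside
  5: safe
witness against invariant: tau → 2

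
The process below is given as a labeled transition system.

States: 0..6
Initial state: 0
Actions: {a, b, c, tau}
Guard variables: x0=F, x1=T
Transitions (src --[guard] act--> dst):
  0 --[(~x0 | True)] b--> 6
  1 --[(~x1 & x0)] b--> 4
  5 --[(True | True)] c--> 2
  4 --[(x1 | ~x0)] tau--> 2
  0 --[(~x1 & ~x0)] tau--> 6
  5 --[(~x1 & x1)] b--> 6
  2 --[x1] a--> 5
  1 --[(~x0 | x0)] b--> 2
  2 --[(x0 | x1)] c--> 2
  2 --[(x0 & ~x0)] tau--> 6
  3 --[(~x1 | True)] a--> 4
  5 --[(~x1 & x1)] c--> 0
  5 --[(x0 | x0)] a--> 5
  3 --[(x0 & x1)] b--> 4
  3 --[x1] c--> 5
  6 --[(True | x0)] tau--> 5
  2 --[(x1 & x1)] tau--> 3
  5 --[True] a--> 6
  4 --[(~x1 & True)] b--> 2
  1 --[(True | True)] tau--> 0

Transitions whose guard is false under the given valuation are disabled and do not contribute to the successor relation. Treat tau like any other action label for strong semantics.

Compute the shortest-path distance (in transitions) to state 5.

Answer: 2

Working:
BFS to 5:
  L0 = {0}
  L1 = {6}
  L2 = {5}
5 enters at depth 2; path b·tau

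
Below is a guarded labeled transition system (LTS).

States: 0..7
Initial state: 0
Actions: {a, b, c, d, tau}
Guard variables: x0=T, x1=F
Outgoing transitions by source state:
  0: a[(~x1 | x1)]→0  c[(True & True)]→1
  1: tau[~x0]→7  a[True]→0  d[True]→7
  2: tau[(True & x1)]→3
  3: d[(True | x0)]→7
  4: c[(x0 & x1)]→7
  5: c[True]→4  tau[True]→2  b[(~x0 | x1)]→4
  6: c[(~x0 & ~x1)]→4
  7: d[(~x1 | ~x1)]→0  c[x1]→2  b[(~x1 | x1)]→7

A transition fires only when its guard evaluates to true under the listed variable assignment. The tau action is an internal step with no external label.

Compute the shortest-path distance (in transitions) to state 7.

Answer: 2

Analysis:
Breadth-first toward 7:
  Layer 0: {0}
  Layer 1: {1}
  Layer 2: {7}
first hit 7 at d=2 via c·d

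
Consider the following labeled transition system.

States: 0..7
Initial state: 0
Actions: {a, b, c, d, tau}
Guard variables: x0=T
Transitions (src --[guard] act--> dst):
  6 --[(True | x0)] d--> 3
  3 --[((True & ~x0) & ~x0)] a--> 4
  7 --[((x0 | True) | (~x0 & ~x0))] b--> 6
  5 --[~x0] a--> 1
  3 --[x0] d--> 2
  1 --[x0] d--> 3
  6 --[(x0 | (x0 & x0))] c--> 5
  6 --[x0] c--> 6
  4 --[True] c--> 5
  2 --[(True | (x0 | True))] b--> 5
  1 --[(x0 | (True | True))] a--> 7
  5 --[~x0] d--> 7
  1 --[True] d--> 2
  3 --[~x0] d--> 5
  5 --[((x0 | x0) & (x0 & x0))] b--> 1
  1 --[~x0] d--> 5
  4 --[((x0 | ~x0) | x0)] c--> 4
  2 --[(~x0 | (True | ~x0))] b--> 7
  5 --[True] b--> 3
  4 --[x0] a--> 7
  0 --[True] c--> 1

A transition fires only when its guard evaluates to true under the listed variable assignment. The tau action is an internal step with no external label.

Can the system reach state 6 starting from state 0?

Guard filter leaves 16 enabled edge(s).
L0 = {0}
L1 = {1}  total {0,1}
L2 = {2,3,7}  total {0,1,2,3,7}
L3 = {5,6}  total {0,1,2,3,5,6,7}
R = {0,1,2,3,5,6,7}
witness 6: c·a·b

Answer: REACHABLE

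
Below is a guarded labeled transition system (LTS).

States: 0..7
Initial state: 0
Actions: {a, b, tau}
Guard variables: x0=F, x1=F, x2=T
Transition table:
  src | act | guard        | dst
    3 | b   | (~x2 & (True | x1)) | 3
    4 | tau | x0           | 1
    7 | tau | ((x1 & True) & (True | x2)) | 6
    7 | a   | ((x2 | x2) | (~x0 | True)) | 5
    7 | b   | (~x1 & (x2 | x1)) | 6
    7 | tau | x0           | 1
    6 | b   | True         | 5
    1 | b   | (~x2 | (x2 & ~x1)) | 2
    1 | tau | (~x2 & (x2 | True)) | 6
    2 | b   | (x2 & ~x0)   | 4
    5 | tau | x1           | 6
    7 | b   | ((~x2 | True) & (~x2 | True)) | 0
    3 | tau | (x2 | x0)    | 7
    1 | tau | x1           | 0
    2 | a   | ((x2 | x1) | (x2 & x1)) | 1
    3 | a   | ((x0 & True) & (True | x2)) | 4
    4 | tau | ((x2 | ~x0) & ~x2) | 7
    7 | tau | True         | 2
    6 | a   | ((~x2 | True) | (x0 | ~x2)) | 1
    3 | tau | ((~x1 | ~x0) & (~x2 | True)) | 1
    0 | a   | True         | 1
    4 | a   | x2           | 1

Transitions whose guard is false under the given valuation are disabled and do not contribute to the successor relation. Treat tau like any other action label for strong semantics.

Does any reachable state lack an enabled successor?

R = {0,1,2,4}
  0: a→1  [1 out]
  1: b→2  [1 out]
  2: a→1  b→4  [2 out]
  4: a→1  [1 out]

Answer: DEADLOCK-FREE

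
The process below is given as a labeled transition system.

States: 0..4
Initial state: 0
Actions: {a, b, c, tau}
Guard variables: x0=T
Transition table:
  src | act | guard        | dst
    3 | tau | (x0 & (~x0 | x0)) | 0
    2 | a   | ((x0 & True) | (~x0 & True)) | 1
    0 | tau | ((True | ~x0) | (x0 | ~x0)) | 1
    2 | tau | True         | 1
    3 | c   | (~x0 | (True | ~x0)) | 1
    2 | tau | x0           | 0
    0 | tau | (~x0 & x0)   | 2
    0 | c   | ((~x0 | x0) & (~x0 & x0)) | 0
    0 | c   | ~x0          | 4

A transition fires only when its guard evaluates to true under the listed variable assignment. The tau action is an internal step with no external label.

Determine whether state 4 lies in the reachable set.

Answer: UNREACHABLE

Trace:
6 transition(s) survive guard evaluation.
L0 = {0}
L1 = {1}  cumulative {0,1}
Reach set: {0,1}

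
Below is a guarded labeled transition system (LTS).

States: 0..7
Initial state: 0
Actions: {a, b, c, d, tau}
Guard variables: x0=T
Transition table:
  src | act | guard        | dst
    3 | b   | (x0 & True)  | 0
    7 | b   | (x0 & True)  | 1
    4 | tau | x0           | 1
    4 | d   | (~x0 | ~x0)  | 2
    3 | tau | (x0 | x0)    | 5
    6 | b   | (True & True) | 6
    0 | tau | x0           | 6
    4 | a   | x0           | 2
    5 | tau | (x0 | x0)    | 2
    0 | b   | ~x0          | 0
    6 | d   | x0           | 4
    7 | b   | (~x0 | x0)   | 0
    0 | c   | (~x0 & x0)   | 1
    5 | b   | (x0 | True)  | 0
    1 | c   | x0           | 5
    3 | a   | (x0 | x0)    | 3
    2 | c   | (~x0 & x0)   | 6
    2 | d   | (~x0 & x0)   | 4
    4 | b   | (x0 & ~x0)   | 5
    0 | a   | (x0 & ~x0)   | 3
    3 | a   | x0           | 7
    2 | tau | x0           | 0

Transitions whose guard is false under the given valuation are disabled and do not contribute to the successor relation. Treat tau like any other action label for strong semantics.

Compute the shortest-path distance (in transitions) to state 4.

Breadth-first toward 4:
  depth 0: {0}
  depth 1: {6}
  depth 2: {4}
depth(4)=2, e.g. tau·d

Answer: 2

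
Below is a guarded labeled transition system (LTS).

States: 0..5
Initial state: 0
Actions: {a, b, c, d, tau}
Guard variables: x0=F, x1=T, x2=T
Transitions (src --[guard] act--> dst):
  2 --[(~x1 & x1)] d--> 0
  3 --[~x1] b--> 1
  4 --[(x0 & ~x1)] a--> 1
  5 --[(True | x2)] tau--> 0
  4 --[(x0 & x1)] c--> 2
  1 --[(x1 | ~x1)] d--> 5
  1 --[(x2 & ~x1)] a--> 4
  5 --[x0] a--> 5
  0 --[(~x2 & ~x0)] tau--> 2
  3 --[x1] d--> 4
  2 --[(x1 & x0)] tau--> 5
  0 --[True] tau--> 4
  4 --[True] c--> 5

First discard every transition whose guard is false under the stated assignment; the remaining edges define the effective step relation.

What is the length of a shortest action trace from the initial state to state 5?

Answer: 2

Trace:
Breadth-first toward 5:
  depth 0: {0}
  depth 1: {4}
  depth 2: {5}
first hit 5 at d=2 via tau·c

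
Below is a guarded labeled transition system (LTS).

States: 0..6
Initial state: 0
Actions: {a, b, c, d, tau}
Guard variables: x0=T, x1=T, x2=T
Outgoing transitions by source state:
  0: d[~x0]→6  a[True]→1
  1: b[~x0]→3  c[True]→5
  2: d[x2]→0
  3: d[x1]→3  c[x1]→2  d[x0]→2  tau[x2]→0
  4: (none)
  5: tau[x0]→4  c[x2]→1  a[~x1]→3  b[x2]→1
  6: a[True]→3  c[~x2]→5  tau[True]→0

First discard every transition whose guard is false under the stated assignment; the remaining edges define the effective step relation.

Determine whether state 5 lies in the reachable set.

Answer: REACHABLE

Analysis:
After dropping false guards: 12 live edges.
Layer 0: {0}
Layer 1: {1}  total {0,1}
Layer 2: {5}  total {0,1,5}
Layer 3: {4}  total {0,1,4,5}
R = {0,1,4,5}
trace reaching 5: a·c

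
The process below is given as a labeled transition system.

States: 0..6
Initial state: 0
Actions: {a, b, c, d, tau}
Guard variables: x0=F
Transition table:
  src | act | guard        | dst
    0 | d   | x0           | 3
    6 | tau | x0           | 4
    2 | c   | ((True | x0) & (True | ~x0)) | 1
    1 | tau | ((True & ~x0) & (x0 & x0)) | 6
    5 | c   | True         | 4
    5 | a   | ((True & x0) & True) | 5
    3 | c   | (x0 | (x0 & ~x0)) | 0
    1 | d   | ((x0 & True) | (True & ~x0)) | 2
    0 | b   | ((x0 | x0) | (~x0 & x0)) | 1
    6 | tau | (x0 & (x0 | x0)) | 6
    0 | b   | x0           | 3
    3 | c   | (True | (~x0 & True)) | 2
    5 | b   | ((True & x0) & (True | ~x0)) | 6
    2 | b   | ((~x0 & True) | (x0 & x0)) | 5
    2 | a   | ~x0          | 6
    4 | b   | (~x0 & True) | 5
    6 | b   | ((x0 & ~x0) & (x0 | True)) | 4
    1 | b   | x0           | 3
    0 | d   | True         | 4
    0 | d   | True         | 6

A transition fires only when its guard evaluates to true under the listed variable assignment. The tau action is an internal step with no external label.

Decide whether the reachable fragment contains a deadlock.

Answer: DEADLOCK at state 6

Working:
R = {0,4,5,6}
  0: d→4  d→6  [2 out]
  4: b→5  [1 out]
  5: c→4  [1 out]
  6: ∅  [deadlock]
witness 6: d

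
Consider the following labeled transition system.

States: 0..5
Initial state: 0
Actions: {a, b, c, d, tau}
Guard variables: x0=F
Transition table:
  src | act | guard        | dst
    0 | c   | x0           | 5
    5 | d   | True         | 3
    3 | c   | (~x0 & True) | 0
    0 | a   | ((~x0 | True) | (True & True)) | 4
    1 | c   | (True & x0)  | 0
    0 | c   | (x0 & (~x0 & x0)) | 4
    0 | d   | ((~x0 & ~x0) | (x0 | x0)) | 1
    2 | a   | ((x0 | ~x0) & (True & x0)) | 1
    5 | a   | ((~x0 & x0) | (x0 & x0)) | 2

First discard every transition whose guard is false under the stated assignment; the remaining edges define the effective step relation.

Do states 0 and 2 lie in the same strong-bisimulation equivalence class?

Answer: NOT BISIMILAR

Working:
Refine partition for ~:
  P[0] = {{0,1,2,3,4,5}}
  P[1] = {{0},{1,2,4},{3},{5}}
Fixed point at round 2; 4 class(es).
0∈{0}, 2∈{1,2,4}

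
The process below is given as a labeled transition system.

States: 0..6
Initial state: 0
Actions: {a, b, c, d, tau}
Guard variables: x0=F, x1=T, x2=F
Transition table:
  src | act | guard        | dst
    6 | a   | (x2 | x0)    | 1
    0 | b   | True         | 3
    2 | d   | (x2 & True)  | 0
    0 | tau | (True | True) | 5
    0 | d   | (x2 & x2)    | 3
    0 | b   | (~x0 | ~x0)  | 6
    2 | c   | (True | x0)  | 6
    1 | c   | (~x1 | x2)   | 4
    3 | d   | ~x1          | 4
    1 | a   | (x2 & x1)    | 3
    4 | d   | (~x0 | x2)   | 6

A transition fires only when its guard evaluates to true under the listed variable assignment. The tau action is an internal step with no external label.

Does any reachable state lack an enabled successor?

Answer: DEADLOCK at state 3

Trace:
R = {0,3,5,6}
  0: b→3  b→6  tau→5  [deg 3]
  3: ∅  [deadlock]
  5: ∅  [deadlock]
  6: ∅  [deadlock]
Path to 3: b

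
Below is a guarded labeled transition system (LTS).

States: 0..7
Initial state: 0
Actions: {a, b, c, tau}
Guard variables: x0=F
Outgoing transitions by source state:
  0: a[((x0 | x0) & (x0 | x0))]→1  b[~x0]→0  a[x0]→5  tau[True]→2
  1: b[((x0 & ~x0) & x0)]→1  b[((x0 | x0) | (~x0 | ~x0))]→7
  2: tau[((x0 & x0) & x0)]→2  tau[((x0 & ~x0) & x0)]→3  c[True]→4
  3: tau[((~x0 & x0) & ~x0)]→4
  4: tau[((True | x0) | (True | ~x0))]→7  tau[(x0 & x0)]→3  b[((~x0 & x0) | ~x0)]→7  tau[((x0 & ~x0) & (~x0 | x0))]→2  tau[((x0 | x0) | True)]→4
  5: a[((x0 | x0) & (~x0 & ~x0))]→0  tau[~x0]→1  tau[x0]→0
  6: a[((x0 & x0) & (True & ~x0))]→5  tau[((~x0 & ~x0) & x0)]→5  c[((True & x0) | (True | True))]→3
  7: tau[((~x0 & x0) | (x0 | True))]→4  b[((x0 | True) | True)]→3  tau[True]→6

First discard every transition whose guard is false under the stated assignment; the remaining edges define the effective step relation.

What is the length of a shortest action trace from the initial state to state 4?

Answer: 2

Trace:
BFS to 4:
  L0 = {0}
  L1 = {2}
  L2 = {4}
first hit 4 at d=2 via tau·c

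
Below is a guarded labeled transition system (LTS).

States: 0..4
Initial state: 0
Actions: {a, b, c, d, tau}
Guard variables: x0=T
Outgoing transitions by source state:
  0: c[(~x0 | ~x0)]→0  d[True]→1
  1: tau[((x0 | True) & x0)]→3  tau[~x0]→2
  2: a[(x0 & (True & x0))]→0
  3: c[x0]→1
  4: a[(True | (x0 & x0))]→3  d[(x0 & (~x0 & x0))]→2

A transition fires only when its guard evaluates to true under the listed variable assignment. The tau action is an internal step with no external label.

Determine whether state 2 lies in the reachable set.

Answer: UNREACHABLE

Working:
Guard filter leaves 5 enabled edge(s).
L0 = {0}
L1 = {1}  cumulative {0,1}
L2 = {3}  cumulative {0,1,3}
Reachable = {0,1,3}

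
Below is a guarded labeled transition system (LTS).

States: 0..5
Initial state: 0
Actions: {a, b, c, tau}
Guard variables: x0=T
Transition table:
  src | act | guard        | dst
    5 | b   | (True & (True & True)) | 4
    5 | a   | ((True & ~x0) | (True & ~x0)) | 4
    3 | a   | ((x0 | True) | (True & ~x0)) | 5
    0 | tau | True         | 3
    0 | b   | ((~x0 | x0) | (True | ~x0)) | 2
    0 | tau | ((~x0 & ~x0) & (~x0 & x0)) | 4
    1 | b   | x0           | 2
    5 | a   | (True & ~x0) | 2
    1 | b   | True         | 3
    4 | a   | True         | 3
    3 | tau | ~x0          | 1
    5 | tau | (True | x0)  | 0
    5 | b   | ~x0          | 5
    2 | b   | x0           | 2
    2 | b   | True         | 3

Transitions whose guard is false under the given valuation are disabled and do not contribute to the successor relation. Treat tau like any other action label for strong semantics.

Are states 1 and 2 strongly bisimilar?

Answer: BISIMILAR

Analysis:
Refine partition for ~:
  π0 = {{0,1,2,3,4,5}}
  π1 = {{0,5},{1,2},{3,4}}
  π2 = {{0},{1,2},{3},{4},{5}}
stable after 3 split(s): 5 block(s)
1∈{1,2}, 2∈{1,2}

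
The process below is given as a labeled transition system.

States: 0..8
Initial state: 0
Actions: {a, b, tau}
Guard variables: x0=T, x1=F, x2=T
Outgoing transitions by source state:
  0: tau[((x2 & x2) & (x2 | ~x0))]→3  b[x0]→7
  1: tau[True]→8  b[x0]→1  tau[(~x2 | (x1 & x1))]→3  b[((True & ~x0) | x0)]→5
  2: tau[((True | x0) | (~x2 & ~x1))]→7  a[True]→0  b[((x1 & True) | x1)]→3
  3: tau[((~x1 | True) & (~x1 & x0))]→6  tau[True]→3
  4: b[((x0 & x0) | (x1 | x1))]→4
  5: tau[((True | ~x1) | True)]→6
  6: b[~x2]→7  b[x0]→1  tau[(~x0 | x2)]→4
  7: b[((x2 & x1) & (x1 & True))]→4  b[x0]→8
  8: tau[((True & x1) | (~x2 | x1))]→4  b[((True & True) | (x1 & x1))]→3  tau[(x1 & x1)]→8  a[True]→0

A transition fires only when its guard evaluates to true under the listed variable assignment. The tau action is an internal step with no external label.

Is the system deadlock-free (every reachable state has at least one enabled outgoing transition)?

Answer: DEADLOCK-FREE

Analysis:
Reachable = {0,1,3,4,5,6,7,8}
  0: b→7  tau→3  [2 exit(s)]
  1: b→1  b→5  tau→8  [3 exit(s)]
  3: tau→3  tau→6  [2 exit(s)]
  4: b→4  [1 exit(s)]
  5: tau→6  [1 exit(s)]
  6: b→1  tau→4  [2 exit(s)]
  7: b→8  [1 exit(s)]
  8: a→0  b→3  [2 exit(s)]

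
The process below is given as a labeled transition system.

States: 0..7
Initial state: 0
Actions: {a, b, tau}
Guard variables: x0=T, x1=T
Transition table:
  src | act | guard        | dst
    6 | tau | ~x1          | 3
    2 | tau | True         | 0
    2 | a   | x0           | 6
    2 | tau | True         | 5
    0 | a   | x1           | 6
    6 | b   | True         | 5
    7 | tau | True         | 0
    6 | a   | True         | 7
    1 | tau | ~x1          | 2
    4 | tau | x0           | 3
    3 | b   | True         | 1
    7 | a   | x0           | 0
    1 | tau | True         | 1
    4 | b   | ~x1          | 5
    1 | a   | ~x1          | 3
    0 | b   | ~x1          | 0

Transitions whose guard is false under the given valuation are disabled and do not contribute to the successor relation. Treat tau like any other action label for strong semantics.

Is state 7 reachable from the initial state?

11 transition(s) survive guard evaluation.
L0 = {0}
L1 = {6}  total {0,6}
L2 = {5,7}  total {0,5,6,7}
R = {0,5,6,7}
witness 7: a·a

Answer: REACHABLE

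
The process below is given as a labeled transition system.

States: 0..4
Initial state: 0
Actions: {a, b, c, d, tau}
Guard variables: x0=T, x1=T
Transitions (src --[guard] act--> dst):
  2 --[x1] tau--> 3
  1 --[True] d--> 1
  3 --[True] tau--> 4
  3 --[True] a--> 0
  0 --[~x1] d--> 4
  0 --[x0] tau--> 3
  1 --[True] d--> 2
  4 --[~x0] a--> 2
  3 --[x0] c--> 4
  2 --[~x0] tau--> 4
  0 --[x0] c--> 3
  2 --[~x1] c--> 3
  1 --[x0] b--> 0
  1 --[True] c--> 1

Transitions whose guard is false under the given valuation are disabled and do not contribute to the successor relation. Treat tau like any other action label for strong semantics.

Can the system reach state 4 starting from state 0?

Answer: REACHABLE

Analysis:
After dropping false guards: 10 live edges.
L0 = {0}
L1 = {3}  now seen {0,3}
L2 = {4}  now seen {0,3,4}
Reach set: {0,3,4}
trace reaching 4: tau·tau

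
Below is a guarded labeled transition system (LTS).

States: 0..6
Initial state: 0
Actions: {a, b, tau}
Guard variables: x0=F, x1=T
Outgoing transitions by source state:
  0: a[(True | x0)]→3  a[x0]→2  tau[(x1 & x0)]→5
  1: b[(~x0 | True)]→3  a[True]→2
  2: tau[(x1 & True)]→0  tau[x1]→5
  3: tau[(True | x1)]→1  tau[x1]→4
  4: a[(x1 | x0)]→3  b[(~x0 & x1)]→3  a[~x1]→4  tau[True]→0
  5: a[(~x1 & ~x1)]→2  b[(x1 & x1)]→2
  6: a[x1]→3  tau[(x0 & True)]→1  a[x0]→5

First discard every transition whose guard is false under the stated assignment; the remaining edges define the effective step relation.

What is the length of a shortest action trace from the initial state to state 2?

Answer: 3

Working:
Layered search for 2:
  Layer 0: {0}
  Layer 1: {3}
  Layer 2: {1,4}
  Layer 3: {2}
2 enters at depth 3; path a·tau·a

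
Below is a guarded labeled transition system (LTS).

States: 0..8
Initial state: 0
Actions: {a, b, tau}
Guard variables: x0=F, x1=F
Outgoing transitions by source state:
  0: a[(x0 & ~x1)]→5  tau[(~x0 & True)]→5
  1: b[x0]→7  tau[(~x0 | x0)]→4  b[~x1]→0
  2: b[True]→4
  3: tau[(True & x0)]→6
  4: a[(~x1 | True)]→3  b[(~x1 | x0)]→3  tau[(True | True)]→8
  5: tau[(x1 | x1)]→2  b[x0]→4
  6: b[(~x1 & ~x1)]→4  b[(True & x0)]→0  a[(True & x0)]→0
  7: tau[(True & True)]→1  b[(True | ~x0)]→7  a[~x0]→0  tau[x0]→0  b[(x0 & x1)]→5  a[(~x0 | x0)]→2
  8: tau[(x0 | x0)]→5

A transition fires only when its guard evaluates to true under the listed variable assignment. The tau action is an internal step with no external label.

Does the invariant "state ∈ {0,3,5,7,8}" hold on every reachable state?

Answer: INVARIANT HOLDS

Trace:
Inv-set: {0,3,5,7,8}
Reach set: {0,5}
  0: ✓
  5: ✓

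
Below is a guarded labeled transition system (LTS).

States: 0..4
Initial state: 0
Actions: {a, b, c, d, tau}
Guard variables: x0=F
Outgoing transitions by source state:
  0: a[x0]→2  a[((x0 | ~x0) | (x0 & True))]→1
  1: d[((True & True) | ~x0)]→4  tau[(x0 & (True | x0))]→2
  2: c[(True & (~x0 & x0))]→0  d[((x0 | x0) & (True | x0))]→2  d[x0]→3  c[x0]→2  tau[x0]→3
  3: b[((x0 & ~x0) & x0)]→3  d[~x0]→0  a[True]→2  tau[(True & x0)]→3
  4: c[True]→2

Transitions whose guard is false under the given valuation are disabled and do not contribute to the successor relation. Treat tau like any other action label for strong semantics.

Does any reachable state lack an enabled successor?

Answer: DEADLOCK at state 2

Analysis:
Reach set: {0,1,2,4}
  0: a→1  [deg 1]
  1: d→4  [deg 1]
  2: ∅  [deadlock]
  4: c→2  [deg 1]
trace reaching 2: a·d·c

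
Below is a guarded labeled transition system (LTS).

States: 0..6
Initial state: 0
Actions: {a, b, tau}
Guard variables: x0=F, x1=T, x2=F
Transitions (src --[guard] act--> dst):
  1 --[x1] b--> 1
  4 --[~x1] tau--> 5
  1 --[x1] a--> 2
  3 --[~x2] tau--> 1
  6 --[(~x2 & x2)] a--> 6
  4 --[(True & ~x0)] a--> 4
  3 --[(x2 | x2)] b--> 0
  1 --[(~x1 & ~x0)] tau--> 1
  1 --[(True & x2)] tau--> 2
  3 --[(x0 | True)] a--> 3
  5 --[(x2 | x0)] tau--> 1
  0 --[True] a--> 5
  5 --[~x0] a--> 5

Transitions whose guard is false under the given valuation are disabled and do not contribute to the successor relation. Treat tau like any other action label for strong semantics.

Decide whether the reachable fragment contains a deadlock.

R = {0,5}
  0: a→5  [1 out]
  5: a→5  [1 out]

Answer: DEADLOCK-FREE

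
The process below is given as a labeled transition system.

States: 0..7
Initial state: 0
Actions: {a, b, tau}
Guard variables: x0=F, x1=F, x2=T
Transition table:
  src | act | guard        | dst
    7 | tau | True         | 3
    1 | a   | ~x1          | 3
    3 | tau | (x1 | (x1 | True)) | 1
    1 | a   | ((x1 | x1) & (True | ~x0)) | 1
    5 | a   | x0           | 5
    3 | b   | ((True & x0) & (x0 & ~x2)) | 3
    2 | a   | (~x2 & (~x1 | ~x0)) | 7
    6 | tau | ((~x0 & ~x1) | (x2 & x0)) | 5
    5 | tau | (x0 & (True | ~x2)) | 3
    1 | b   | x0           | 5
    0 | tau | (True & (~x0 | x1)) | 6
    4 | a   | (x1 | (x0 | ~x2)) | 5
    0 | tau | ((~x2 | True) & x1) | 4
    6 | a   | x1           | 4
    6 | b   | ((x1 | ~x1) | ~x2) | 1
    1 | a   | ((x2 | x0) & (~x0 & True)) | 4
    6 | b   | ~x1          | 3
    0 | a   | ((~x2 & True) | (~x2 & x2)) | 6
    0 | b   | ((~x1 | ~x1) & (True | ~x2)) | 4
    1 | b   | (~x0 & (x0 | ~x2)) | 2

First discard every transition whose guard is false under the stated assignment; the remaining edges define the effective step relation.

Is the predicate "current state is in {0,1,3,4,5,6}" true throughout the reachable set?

Safe = {0,1,3,4,5,6}
Reach set: {0,1,3,4,5,6}
  0: ✓
  1: ✓
  3: ✓
  4: ✓
  5: ✓
  6: ✓

Answer: INVARIANT HOLDS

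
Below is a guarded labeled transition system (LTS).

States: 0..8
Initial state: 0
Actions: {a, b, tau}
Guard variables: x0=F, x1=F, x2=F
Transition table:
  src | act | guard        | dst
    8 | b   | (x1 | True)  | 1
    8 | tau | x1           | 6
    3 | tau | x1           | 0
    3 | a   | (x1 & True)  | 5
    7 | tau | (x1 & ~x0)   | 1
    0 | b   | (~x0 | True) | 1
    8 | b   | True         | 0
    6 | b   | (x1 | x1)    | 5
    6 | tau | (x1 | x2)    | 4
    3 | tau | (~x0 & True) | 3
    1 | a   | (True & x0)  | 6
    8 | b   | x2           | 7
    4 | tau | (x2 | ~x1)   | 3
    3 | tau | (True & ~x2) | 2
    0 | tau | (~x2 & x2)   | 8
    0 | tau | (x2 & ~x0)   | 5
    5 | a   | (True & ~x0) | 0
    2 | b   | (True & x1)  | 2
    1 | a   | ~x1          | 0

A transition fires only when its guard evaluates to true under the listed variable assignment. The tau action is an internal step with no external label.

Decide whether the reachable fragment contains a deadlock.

Answer: DEADLOCK-FREE

Working:
R = {0,1}
  0: b→1  [1 exit(s)]
  1: a→0  [1 exit(s)]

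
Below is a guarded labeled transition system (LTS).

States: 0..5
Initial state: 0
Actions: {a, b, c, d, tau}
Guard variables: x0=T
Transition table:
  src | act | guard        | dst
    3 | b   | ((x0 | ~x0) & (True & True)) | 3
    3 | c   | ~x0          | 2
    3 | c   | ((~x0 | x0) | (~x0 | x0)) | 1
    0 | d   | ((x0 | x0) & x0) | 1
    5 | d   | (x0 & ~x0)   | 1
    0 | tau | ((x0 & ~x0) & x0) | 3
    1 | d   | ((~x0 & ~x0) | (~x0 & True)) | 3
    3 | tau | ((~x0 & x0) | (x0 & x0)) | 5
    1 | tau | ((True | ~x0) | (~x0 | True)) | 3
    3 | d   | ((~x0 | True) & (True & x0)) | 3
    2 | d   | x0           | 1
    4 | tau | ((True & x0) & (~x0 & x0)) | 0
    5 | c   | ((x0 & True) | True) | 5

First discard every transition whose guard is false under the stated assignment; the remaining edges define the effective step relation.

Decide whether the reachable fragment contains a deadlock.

Answer: DEADLOCK-FREE

Trace:
Reachable = {0,1,3,5}
  0: d→1  [1 exit(s)]
  1: tau→3  [1 exit(s)]
  3: b→3  c→1  d→3  tau→5  [4 exit(s)]
  5: c→5  [1 exit(s)]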